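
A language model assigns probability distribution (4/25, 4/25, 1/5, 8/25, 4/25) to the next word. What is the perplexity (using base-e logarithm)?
4.7882

Perplexity is e^H (or exp(H) for natural log).

First, H = -Σ p log p = 1.5661 nats
Perplexity = e^1.5661 = 4.7882

Interpretation: The model's uncertainty is equivalent to choosing uniformly among 4.8 options.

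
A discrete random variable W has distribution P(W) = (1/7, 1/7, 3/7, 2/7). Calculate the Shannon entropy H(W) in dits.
0.5546 dits

Shannon entropy is H(X) = -Σ p(x) log p(x).

For P = (1/7, 1/7, 3/7, 2/7):
H = -1/7 × log_10(1/7) -1/7 × log_10(1/7) -3/7 × log_10(3/7) -2/7 × log_10(2/7)
H = 0.5546 dits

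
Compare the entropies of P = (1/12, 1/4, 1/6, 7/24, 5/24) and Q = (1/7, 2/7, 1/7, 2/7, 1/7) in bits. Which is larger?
Q

Computing entropies in bits:
H(P) = 2.2195
H(Q) = 2.2359

Distribution Q has higher entropy.

Intuition: The distribution closer to uniform (more spread out) has higher entropy.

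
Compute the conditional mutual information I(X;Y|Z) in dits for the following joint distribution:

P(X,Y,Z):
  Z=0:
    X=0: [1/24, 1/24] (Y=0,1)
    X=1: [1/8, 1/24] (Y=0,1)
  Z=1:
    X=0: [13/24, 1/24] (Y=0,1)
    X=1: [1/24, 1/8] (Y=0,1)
0.0700 dits

Conditional mutual information: I(X;Y|Z) = H(X|Z) + H(Y|Z) - H(X,Y|Z)

H(Z) = 0.2442
H(X,Z) = 0.4859 → H(X|Z) = 0.2416
H(Y,Z) = 0.4859 → H(Y|Z) = 0.2416
H(X,Y,Z) = 0.6575 → H(X,Y|Z) = 0.4133

I(X;Y|Z) = 0.2416 + 0.2416 - 0.4133 = 0.0700 dits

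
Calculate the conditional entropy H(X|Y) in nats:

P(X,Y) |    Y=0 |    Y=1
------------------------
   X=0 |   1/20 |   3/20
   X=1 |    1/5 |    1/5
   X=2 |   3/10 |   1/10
0.9814 nats

Using the chain rule: H(X|Y) = H(X,Y) - H(Y)

First, compute H(X,Y) = 1.6696 nats

Marginal P(Y) = (11/20, 9/20)
H(Y) = 0.6881 nats

H(X|Y) = H(X,Y) - H(Y) = 1.6696 - 0.6881 = 0.9814 nats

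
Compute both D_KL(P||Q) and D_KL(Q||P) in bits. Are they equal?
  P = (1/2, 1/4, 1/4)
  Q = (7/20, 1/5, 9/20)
D_KL(P||Q) = 0.1258, D_KL(Q||P) = 0.1371

KL divergence is not symmetric: D_KL(P||Q) ≠ D_KL(Q||P) in general.

D_KL(P||Q) = 0.1258 bits
D_KL(Q||P) = 0.1371 bits

No, they are not equal!

This asymmetry is why KL divergence is not a true distance metric.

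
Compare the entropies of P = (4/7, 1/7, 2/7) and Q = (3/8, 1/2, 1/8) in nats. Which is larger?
Q

Computing entropies in nats:
H(P) = 0.9557
H(Q) = 0.9743

Distribution Q has higher entropy.

Intuition: The distribution closer to uniform (more spread out) has higher entropy.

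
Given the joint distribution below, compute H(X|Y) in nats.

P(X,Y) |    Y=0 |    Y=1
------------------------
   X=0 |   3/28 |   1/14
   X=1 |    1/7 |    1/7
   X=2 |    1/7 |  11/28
0.9588 nats

Using the chain rule: H(X|Y) = H(X,Y) - H(Y)

First, compute H(X,Y) = 1.6288 nats

Marginal P(Y) = (11/28, 17/28)
H(Y) = 0.6700 nats

H(X|Y) = H(X,Y) - H(Y) = 1.6288 - 0.6700 = 0.9588 nats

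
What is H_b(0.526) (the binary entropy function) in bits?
0.9980 bits

The binary entropy function is:
H(p) = -p log(p) - (1-p) log(1-p)

H(0.526) = -0.526 × log_2(0.526) - 0.474 × log_2(0.474)
H(0.526) = 0.9980 bits

Note: Binary entropy is maximized at p=0.5 (H=1 bit) and minimized at p=0 or p=1 (H=0).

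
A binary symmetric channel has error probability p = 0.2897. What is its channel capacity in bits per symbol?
0.1317 bits

For a binary symmetric channel (BSC) with error probability p:
Capacity C = 1 - H(p) bits per symbol

where H(p) = -p log₂(p) - (1-p) log₂(1-p) is the binary entropy function.

H(0.2897) = 0.8683 bits
C = 1 - 0.8683 = 0.1317 bits per symbol

This means we can reliably transmit up to 0.1317 bits of information per channel use.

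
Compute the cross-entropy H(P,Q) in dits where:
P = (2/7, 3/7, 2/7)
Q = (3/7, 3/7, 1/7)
0.5043 dits

Cross-entropy: H(P,Q) = -Σ p(x) log q(x)

Alternatively: H(P,Q) = H(P) + D_KL(P||Q)
H(P) = 0.4686 dits
D_KL(P||Q) = 0.0357 dits

H(P,Q) = 0.4686 + 0.0357 = 0.5043 dits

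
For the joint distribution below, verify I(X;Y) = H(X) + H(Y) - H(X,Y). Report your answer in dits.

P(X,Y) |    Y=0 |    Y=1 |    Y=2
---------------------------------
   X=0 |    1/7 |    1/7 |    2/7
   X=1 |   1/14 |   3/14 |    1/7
I(X;Y) = 0.0145 dits

Mutual information has multiple equivalent forms:
- I(X;Y) = H(X) - H(X|Y)
- I(X;Y) = H(Y) - H(Y|X)
- I(X;Y) = H(X) + H(Y) - H(X,Y)

Computing all quantities:
H(X) = 0.2966, H(Y) = 0.4608, H(X,Y) = 0.7429
H(X|Y) = 0.2821, H(Y|X) = 0.4463

Verification:
H(X) - H(X|Y) = 0.2966 - 0.2821 = 0.0145
H(Y) - H(Y|X) = 0.4608 - 0.4463 = 0.0145
H(X) + H(Y) - H(X,Y) = 0.2966 + 0.4608 - 0.7429 = 0.0145

All forms give I(X;Y) = 0.0145 dits. ✓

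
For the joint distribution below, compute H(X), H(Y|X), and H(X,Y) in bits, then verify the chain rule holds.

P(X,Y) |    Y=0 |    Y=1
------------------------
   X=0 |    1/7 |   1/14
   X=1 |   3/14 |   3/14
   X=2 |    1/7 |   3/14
H(X,Y) = 2.5027, H(X) = 1.5306, H(Y|X) = 0.9721 (all in bits)

Chain rule: H(X,Y) = H(X) + H(Y|X)

Left side — joint entropy directly:
H(X,Y) = -Σ p(x,y) log p(x,y) = 2.5027 bits

Right side — compute H(Y|X) from the conditional distributions:
P(X) = (3/14, 3/7, 5/14), so H(X) = 1.5306 bits
H(Y|X) = Σ_x P(X=x) · H(Y|X=x):
  P(Y|X=0) = (2/3, 1/3), H(Y|X=0) = 0.9183, weight P(X=0) = 3/14
  P(Y|X=1) = (1/2, 1/2), H(Y|X=1) = 1.0000, weight P(X=1) = 3/7
  P(Y|X=2) = (2/5, 3/5), H(Y|X=2) = 0.9710, weight P(X=2) = 5/14
H(Y|X) = 0.9721 bits

H(X) + H(Y|X) = 1.5306 + 0.9721 = 2.5027 bits

Both sides equal 2.5027 bits. ✓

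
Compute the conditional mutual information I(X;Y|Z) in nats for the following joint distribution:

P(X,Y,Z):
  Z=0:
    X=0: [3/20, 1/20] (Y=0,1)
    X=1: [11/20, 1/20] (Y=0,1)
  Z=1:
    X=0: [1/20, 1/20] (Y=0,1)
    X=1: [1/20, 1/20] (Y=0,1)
0.0168 nats

Conditional mutual information: I(X;Y|Z) = H(X|Z) + H(Y|Z) - H(X,Y|Z)

H(Z) = 0.5004
H(X,Z) = 1.0889 → H(X|Z) = 0.5885
H(Y,Z) = 0.9404 → H(Y|Z) = 0.4400
H(X,Y,Z) = 1.5121 → H(X,Y|Z) = 1.0117

I(X;Y|Z) = 0.5885 + 0.4400 - 1.0117 = 0.0168 nats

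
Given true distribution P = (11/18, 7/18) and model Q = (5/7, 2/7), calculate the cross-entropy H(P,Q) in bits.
0.9995 bits

Cross-entropy: H(P,Q) = -Σ p(x) log q(x)

Alternatively: H(P,Q) = H(P) + D_KL(P||Q)
H(P) = 0.9641 bits
D_KL(P||Q) = 0.0354 bits

H(P,Q) = 0.9641 + 0.0354 = 0.9995 bits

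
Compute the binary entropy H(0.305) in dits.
0.2671 dits

The binary entropy function is:
H(p) = -p log(p) - (1-p) log(1-p)

H(0.305) = -0.305 × log_10(0.305) - 0.695 × log_10(0.695)
H(0.305) = 0.2671 dits

Note: Binary entropy is maximized at p=0.5 (H=1 bit) and minimized at p=0 or p=1 (H=0).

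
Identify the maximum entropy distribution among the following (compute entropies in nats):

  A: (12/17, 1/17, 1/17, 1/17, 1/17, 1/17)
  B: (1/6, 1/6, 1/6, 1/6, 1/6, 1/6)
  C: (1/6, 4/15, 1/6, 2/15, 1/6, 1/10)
B

For a discrete distribution over n outcomes, entropy is maximized by the uniform distribution.

Computing entropies:
H(A) = 1.0792 nats
H(B) = 1.7918 nats
H(C) = 1.7473 nats

The uniform distribution (where all probabilities equal 1/6) achieves the maximum entropy of log_e(6) = 1.7918 nats.

Distribution B has the highest entropy.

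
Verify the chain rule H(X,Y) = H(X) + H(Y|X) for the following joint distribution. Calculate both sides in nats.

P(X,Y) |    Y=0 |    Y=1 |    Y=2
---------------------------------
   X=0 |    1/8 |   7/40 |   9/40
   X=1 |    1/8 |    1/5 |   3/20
H(X,Y) = 1.7670, H(X) = 0.6919, H(Y|X) = 1.0751 (all in nats)

Chain rule: H(X,Y) = H(X) + H(Y|X)

Left side — joint entropy directly:
H(X,Y) = -Σ p(x,y) log p(x,y) = 1.7670 nats

Right side — compute H(Y|X) from the conditional distributions:
P(X) = (21/40, 19/40), so H(X) = 0.6919 nats
H(Y|X) = Σ_x P(X=x) · H(Y|X=x):
  P(Y|X=0) = (5/21, 1/3, 3/7), H(Y|X=0) = 1.0710, weight P(X=0) = 21/40
  P(Y|X=1) = (5/19, 8/19, 6/19), H(Y|X=1) = 1.0795, weight P(X=1) = 19/40
H(Y|X) = 1.0751 nats

H(X) + H(Y|X) = 0.6919 + 1.0751 = 1.7670 nats

Both sides equal 1.7670 nats. ✓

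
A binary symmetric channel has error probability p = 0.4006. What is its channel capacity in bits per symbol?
0.0287 bits

For a binary symmetric channel (BSC) with error probability p:
Capacity C = 1 - H(p) bits per symbol

where H(p) = -p log₂(p) - (1-p) log₂(1-p) is the binary entropy function.

H(0.4006) = 0.9713 bits
C = 1 - 0.9713 = 0.0287 bits per symbol

This means we can reliably transmit up to 0.0287 bits of information per channel use.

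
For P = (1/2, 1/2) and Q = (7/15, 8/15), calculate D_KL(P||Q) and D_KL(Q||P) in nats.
D_KL(P||Q) = 0.0022, D_KL(Q||P) = 0.0022

KL divergence is not symmetric: D_KL(P||Q) ≠ D_KL(Q||P) in general.

D_KL(P||Q) = 0.0022 nats
D_KL(Q||P) = 0.0022 nats

In this case they happen to be equal (to 4 decimal places).

This asymmetry is why KL divergence is not a true distance metric.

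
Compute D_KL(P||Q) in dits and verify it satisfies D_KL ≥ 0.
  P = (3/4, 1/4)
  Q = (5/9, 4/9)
0.0353 dits

KL divergence satisfies the Gibbs inequality: D_KL(P||Q) ≥ 0 for all distributions P, Q.

D_KL(P||Q) = Σ p(x) log(p(x)/q(x))
Term by term:
  x=0: 3/4 × log_10[(3/4)/(5/9)] = 0.0978
  x=1: 1/4 × log_10[(1/4)/(4/9)] = -0.0625
D_KL(P||Q) = 0.0353 dits

D_KL(P||Q) = 0.0353 ≥ 0 ✓

This non-negativity is a fundamental property: relative entropy cannot be negative because it measures how different Q is from P.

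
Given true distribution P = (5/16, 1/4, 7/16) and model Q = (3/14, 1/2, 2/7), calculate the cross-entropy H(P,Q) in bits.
1.7352 bits

Cross-entropy: H(P,Q) = -Σ p(x) log q(x)

Alternatively: H(P,Q) = H(P) + D_KL(P||Q)
H(P) = 1.5462 bits
D_KL(P||Q) = 0.1890 bits

H(P,Q) = 1.5462 + 0.1890 = 1.7352 bits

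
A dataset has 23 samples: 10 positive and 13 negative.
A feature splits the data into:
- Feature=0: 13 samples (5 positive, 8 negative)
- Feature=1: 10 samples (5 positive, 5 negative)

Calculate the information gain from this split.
0.0096 bits

Information Gain = H(Y) - H(Y|Feature)

Before split:
P(positive) = 10/23 = 0.4348
H(Y) = 0.9877 bits

After split:
Feature=0: H = 0.9612 bits (weight = 13/23)
Feature=1: H = 1.0000 bits (weight = 10/23)
H(Y|Feature) = (13/23)×0.9612 + (10/23)×1.0000 = 0.9781 bits

Information Gain = 0.9877 - 0.9781 = 0.0096 bits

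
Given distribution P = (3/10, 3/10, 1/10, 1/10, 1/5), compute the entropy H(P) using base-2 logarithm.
2.1710 bits

Shannon entropy is H(X) = -Σ p(x) log p(x).

For P = (3/10, 3/10, 1/10, 1/10, 1/5):
H = -3/10 × log_2(3/10) -3/10 × log_2(3/10) -1/10 × log_2(1/10) -1/10 × log_2(1/10) -1/5 × log_2(1/5)
H = 2.1710 bits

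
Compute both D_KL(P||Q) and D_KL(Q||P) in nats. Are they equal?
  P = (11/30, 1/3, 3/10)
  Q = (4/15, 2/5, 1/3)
D_KL(P||Q) = 0.0244, D_KL(Q||P) = 0.0231

KL divergence is not symmetric: D_KL(P||Q) ≠ D_KL(Q||P) in general.

D_KL(P||Q) = 0.0244 nats
D_KL(Q||P) = 0.0231 nats

No, they are not equal!

This asymmetry is why KL divergence is not a true distance metric.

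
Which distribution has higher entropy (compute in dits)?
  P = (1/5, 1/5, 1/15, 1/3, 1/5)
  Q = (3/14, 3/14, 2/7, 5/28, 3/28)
Q

Computing entropies in dits:
H(P) = 0.6568
H(Q) = 0.6797

Distribution Q has higher entropy.

Intuition: The distribution closer to uniform (more spread out) has higher entropy.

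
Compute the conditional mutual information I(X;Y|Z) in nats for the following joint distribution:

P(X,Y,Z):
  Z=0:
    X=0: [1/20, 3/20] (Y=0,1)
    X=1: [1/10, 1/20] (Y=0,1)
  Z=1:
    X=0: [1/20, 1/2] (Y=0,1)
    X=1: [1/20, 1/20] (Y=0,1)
0.0733 nats

Conditional mutual information: I(X;Y|Z) = H(X|Z) + H(Y|Z) - H(X,Y|Z)

H(Z) = 0.6474
H(X,Z) = 1.1655 → H(X|Z) = 0.5181
H(Y,Z) = 1.1655 → H(Y|Z) = 0.5181
H(X,Y,Z) = 1.6103 → H(X,Y|Z) = 0.9629

I(X;Y|Z) = 0.5181 + 0.5181 - 0.9629 = 0.0733 nats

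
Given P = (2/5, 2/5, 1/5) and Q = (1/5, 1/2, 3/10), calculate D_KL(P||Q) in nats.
0.1069 nats

KL divergence: D_KL(P||Q) = Σ p(x) log(p(x)/q(x))

Computing term by term:
  x=0: 2/5 × log_e[(2/5)/(1/5)] = 2/5 × 0.6931 = 0.2773
  x=1: 2/5 × log_e[(2/5)/(1/2)] = 2/5 × -0.2231 = -0.0893
  x=2: 1/5 × log_e[(1/5)/(3/10)] = 1/5 × -0.4055 = -0.0811

D_KL(P||Q) = 0.1069 nats

Note: KL divergence is always non-negative and equals 0 iff P = Q.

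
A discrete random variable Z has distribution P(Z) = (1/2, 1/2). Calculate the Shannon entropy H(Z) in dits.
0.3010 dits

Shannon entropy is H(X) = -Σ p(x) log p(x).

For P = (1/2, 1/2):
H = -1/2 × log_10(1/2) -1/2 × log_10(1/2)
H = 0.3010 dits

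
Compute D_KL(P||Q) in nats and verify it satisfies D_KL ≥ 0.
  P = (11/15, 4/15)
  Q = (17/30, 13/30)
0.0596 nats

KL divergence satisfies the Gibbs inequality: D_KL(P||Q) ≥ 0 for all distributions P, Q.

D_KL(P||Q) = Σ p(x) log(p(x)/q(x))
Term by term:
  x=0: 11/15 × log_e[(11/15)/(17/30)] = 0.1891
  x=1: 4/15 × log_e[(4/15)/(13/30)] = -0.1295
D_KL(P||Q) = 0.0596 nats

D_KL(P||Q) = 0.0596 ≥ 0 ✓

This non-negativity is a fundamental property: relative entropy cannot be negative because it measures how different Q is from P.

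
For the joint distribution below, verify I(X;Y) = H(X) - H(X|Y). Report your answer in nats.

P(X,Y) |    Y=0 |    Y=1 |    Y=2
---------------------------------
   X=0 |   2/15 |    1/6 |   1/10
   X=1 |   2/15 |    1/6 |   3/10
I(X;Y) = 0.0322 nats

Mutual information has multiple equivalent forms:
- I(X;Y) = H(X) - H(X|Y)
- I(X;Y) = H(Y) - H(Y|X)
- I(X;Y) = H(X) + H(Y) - H(X,Y)

Computing all quantities:
H(X) = 0.6730, H(Y) = 1.0852, H(X,Y) = 1.7260
H(X|Y) = 0.6408, H(Y|X) = 1.0530

Verification:
H(X) - H(X|Y) = 0.6730 - 0.6408 = 0.0322
H(Y) - H(Y|X) = 1.0852 - 1.0530 = 0.0322
H(X) + H(Y) - H(X,Y) = 0.6730 + 1.0852 - 1.7260 = 0.0322

All forms give I(X;Y) = 0.0322 nats. ✓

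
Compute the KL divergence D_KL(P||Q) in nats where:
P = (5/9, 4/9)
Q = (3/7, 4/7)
0.0325 nats

KL divergence: D_KL(P||Q) = Σ p(x) log(p(x)/q(x))

Computing term by term:
  x=0: 5/9 × log_e[(5/9)/(3/7)] = 5/9 × 0.2595 = 0.1442
  x=1: 4/9 × log_e[(4/9)/(4/7)] = 4/9 × -0.2513 = -0.1117

D_KL(P||Q) = 0.0325 nats

Note: KL divergence is always non-negative and equals 0 iff P = Q.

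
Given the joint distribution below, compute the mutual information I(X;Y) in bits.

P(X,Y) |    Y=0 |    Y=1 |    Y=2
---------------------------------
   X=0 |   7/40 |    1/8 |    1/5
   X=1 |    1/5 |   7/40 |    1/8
0.0198 bits

Mutual information: I(X;Y) = H(X) + H(Y) - H(X,Y)

Marginals:
P(X) = (1/2, 1/2), H(X) = 1.0000 bits
P(Y) = (3/8, 3/10, 13/40), H(Y) = 1.5787 bits

Joint entropy: H(X,Y) = 2.5589 bits

I(X;Y) = 1.0000 + 1.5787 - 2.5589 = 0.0198 bits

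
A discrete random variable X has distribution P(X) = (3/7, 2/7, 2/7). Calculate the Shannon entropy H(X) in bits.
1.5567 bits

Shannon entropy is H(X) = -Σ p(x) log p(x).

For P = (3/7, 2/7, 2/7):
H = -3/7 × log_2(3/7) -2/7 × log_2(2/7) -2/7 × log_2(2/7)
H = 1.5567 bits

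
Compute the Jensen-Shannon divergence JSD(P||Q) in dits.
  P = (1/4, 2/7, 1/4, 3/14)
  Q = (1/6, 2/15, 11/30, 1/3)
0.0132 dits

Jensen-Shannon divergence is:
JSD(P||Q) = 0.5 × D_KL(P||M) + 0.5 × D_KL(Q||M)
where M = 0.5 × (P + Q) is the mixture distribution.

M = 0.5 × (1/4, 2/7, 1/4, 3/14) + 0.5 × (1/6, 2/15, 11/30, 1/3) = (5/24, 0.209524, 0.308333, 0.27381)

D_KL(P||M) = 0.0127 dits
D_KL(Q||M) = 0.0137 dits

JSD(P||Q) = 0.5 × 0.0127 + 0.5 × 0.0137 = 0.0132 dits

Unlike KL divergence, JSD is symmetric and bounded: 0 ≤ JSD ≤ log(2).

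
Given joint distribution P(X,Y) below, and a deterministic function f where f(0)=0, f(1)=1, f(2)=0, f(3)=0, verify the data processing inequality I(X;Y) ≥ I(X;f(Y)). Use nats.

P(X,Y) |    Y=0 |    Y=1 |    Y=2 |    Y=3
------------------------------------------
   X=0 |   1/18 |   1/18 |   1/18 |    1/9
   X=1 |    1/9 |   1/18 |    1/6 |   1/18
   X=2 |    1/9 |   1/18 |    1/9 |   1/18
I(X;Y) = 0.0450, I(X;f(Y)) = 0.0019, inequality holds: 0.0450 ≥ 0.0019

Data Processing Inequality: For any Markov chain X → Y → Z, we have I(X;Y) ≥ I(X;Z).

Here Z = f(Y) is a deterministic function of Y, forming X → Y → Z.

Original I(X;Y) = 0.0450 nats

After applying f:
P(X,Z) where Z=f(Y):
- P(X,Z=0) = P(X,Y=0) + P(X,Y=2) + P(X,Y=3)
- P(X,Z=1) = P(X,Y=1)

I(X;Z) = I(X;f(Y)) = 0.0019 nats

Verification: 0.0450 ≥ 0.0019 ✓

Information cannot be created by processing; the function f can only lose information about X.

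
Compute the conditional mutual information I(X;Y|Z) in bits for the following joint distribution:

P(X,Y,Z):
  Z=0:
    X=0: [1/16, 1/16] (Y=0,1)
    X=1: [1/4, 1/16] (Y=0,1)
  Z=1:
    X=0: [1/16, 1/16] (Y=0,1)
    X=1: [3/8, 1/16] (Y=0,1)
0.0730 bits

Conditional mutual information: I(X;Y|Z) = H(X|Z) + H(Y|Z) - H(X,Y|Z)

H(Z) = 0.9887
H(X,Z) = 1.7962 → H(X|Z) = 0.8075
H(Y,Z) = 1.7962 → H(Y|Z) = 0.8075
H(X,Y,Z) = 2.5306 → H(X,Y|Z) = 1.5419

I(X;Y|Z) = 0.8075 + 0.8075 - 1.5419 = 0.0730 bits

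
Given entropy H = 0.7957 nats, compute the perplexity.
2.2160

Perplexity is e^H (or exp(H) for natural log).

H = 0.7957 nats
Perplexity = e^0.7957 = 2.2160

Interpretation: The model's uncertainty is equivalent to choosing uniformly among 2.2 options.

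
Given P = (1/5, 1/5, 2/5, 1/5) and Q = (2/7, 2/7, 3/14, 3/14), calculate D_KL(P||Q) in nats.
0.0932 nats

KL divergence: D_KL(P||Q) = Σ p(x) log(p(x)/q(x))

Computing term by term:
  x=0: 1/5 × log_e[(1/5)/(2/7)] = 1/5 × -0.3567 = -0.0713
  x=1: 1/5 × log_e[(1/5)/(2/7)] = 1/5 × -0.3567 = -0.0713
  x=2: 2/5 × log_e[(2/5)/(3/14)] = 2/5 × 0.6242 = 0.2497
  x=3: 1/5 × log_e[(1/5)/(3/14)] = 1/5 × -0.0690 = -0.0138

D_KL(P||Q) = 0.0932 nats

Note: KL divergence is always non-negative and equals 0 iff P = Q.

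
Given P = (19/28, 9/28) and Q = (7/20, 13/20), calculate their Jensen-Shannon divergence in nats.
0.0550 nats

Jensen-Shannon divergence is:
JSD(P||Q) = 0.5 × D_KL(P||M) + 0.5 × D_KL(Q||M)
where M = 0.5 × (P + Q) is the mixture distribution.

M = 0.5 × (19/28, 9/28) + 0.5 × (7/20, 13/20) = (18/35, 17/35)

D_KL(P||M) = 0.0554 nats
D_KL(Q||M) = 0.0547 nats

JSD(P||Q) = 0.5 × 0.0554 + 0.5 × 0.0547 = 0.0550 nats

Unlike KL divergence, JSD is symmetric and bounded: 0 ≤ JSD ≤ log(2).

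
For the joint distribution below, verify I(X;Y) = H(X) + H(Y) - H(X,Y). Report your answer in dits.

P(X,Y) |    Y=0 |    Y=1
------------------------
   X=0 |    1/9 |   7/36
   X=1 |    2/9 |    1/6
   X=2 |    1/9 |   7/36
I(X;Y) = 0.0090 dits

Mutual information has multiple equivalent forms:
- I(X;Y) = H(X) - H(X|Y)
- I(X;Y) = H(Y) - H(Y|X)
- I(X;Y) = H(X) + H(Y) - H(X,Y)

Computing all quantities:
H(X) = 0.4742, H(Y) = 0.2983, H(X,Y) = 0.7635
H(X|Y) = 0.4651, H(Y|X) = 0.2893

Verification:
H(X) - H(X|Y) = 0.4742 - 0.4651 = 0.0090
H(Y) - H(Y|X) = 0.2983 - 0.2893 = 0.0090
H(X) + H(Y) - H(X,Y) = 0.4742 + 0.2983 - 0.7635 = 0.0090

All forms give I(X;Y) = 0.0090 dits. ✓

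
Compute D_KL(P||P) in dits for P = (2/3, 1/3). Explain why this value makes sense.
0.0000 dits

KL divergence satisfies the Gibbs inequality: D_KL(P||Q) ≥ 0 for all distributions P, Q.

D_KL(P||Q) = Σ p(x) log(p(x)/q(x))
Each term is p(x) × log_10(p(x)/p(x)) = p(x) × log_10(1) = 0, so the sum is 0.
D_KL(P||Q) = 0.0000 dits

When P = Q, the KL divergence is exactly 0, as there is no 'divergence' between identical distributions.

This non-negativity is a fundamental property: relative entropy cannot be negative because it measures how different Q is from P.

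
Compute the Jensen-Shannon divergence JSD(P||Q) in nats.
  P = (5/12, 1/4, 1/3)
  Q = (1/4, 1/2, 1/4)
0.0348 nats

Jensen-Shannon divergence is:
JSD(P||Q) = 0.5 × D_KL(P||M) + 0.5 × D_KL(Q||M)
where M = 0.5 × (P + Q) is the mixture distribution.

M = 0.5 × (5/12, 1/4, 1/3) + 0.5 × (1/4, 1/2, 1/4) = (1/3, 3/8, 7/24)

D_KL(P||M) = 0.0361 nats
D_KL(Q||M) = 0.0334 nats

JSD(P||Q) = 0.5 × 0.0361 + 0.5 × 0.0334 = 0.0348 nats

Unlike KL divergence, JSD is symmetric and bounded: 0 ≤ JSD ≤ log(2).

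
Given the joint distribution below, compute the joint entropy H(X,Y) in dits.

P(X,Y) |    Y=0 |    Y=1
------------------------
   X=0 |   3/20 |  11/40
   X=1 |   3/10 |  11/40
0.5888 dits

Joint entropy is H(X,Y) = -Σ_{x,y} p(x,y) log p(x,y).

Summing over all non-zero entries:
H(X,Y) = -[3/20·log_10(3/20) + 11/40·log_10(11/40) + 3/10·log_10(3/10) + 11/40·log_10(11/40)]
H(X,Y) = 0.5888 dits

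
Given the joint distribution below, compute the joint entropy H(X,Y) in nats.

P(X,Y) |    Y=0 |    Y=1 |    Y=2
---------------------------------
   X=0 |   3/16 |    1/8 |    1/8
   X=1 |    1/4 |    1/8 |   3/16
1.7541 nats

Joint entropy is H(X,Y) = -Σ_{x,y} p(x,y) log p(x,y).

Summing over all non-zero entries:
H(X,Y) = -[3/16·log_e(3/16) + 1/8·log_e(1/8) + 1/8·log_e(1/8) + 1/4·log_e(1/4) + 1/8·log_e(1/8) + 3/16·log_e(3/16)]
H(X,Y) = 1.7541 nats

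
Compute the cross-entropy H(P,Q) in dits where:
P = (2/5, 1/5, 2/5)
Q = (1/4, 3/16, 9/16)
0.4862 dits

Cross-entropy: H(P,Q) = -Σ p(x) log q(x)

Alternatively: H(P,Q) = H(P) + D_KL(P||Q)
H(P) = 0.4581 dits
D_KL(P||Q) = 0.0280 dits

H(P,Q) = 0.4581 + 0.0280 = 0.4862 dits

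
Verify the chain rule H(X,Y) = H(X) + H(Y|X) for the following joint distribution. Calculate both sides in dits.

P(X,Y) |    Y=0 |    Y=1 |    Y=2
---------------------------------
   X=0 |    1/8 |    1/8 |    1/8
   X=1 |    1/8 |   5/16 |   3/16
H(X,Y) = 0.7457, H(X) = 0.2873, H(Y|X) = 0.4584 (all in dits)

Chain rule: H(X,Y) = H(X) + H(Y|X)

Left side — joint entropy directly:
H(X,Y) = -Σ p(x,y) log p(x,y) = 0.7457 dits

Right side — compute H(Y|X) from the conditional distributions:
P(X) = (3/8, 5/8), so H(X) = 0.2873 dits
H(Y|X) = Σ_x P(X=x) · H(Y|X=x):
  P(Y|X=0) = (1/3, 1/3, 1/3), H(Y|X=0) = 0.4771, weight P(X=0) = 3/8
  P(Y|X=1) = (1/5, 1/2, 3/10), H(Y|X=1) = 0.4472, weight P(X=1) = 5/8
H(Y|X) = 0.4584 dits

H(X) + H(Y|X) = 0.2873 + 0.4584 = 0.7457 dits

Both sides equal 0.7457 dits. ✓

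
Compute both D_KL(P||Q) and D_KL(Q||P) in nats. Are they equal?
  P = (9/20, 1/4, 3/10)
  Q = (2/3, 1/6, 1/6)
D_KL(P||Q) = 0.1008, D_KL(Q||P) = 0.0965

KL divergence is not symmetric: D_KL(P||Q) ≠ D_KL(Q||P) in general.

D_KL(P||Q) = 0.1008 nats
D_KL(Q||P) = 0.0965 nats

No, they are not equal!

This asymmetry is why KL divergence is not a true distance metric.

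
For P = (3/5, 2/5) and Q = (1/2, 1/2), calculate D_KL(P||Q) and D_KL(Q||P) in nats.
D_KL(P||Q) = 0.0201, D_KL(Q||P) = 0.0204

KL divergence is not symmetric: D_KL(P||Q) ≠ D_KL(Q||P) in general.

D_KL(P||Q) = 0.0201 nats
D_KL(Q||P) = 0.0204 nats

No, they are not equal!

This asymmetry is why KL divergence is not a true distance metric.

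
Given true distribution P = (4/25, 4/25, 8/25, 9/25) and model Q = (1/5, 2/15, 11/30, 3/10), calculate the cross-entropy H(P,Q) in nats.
1.3344 nats

Cross-entropy: H(P,Q) = -Σ p(x) log q(x)

Alternatively: H(P,Q) = H(P) + D_KL(P||Q)
H(P) = 1.3188 nats
D_KL(P||Q) = 0.0155 nats

H(P,Q) = 1.3188 + 0.0155 = 1.3344 nats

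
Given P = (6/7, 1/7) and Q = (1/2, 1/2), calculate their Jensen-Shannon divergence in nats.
0.0763 nats

Jensen-Shannon divergence is:
JSD(P||Q) = 0.5 × D_KL(P||M) + 0.5 × D_KL(Q||M)
where M = 0.5 × (P + Q) is the mixture distribution.

M = 0.5 × (6/7, 1/7) + 0.5 × (1/2, 1/2) = (19/28, 9/28)

D_KL(P||M) = 0.0844 nats
D_KL(Q||M) = 0.0682 nats

JSD(P||Q) = 0.5 × 0.0844 + 0.5 × 0.0682 = 0.0763 nats

Unlike KL divergence, JSD is symmetric and bounded: 0 ≤ JSD ≤ log(2).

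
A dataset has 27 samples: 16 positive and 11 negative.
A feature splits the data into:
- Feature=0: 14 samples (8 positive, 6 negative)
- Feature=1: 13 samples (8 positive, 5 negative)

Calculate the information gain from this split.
0.0014 bits

Information Gain = H(Y) - H(Y|Feature)

Before split:
P(positive) = 16/27 = 0.5926
H(Y) = 0.9751 bits

After split:
Feature=0: H = 0.9852 bits (weight = 14/27)
Feature=1: H = 0.9612 bits (weight = 13/27)
H(Y|Feature) = (14/27)×0.9852 + (13/27)×0.9612 = 0.9737 bits

Information Gain = 0.9751 - 0.9737 = 0.0014 bits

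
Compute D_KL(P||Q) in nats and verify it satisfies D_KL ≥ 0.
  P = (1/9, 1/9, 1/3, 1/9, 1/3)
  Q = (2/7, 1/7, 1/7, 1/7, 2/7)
0.1730 nats

KL divergence satisfies the Gibbs inequality: D_KL(P||Q) ≥ 0 for all distributions P, Q.

D_KL(P||Q) = Σ p(x) log(p(x)/q(x))
Term by term:
  x=0: 1/9 × log_e[(1/9)/(2/7)] = -0.1049
  x=1: 1/9 × log_e[(1/9)/(1/7)] = -0.0279
  x=2: 1/3 × log_e[(1/3)/(1/7)] = 0.2824
  x=3: 1/9 × log_e[(1/9)/(1/7)] = -0.0279
  x=4: 1/3 × log_e[(1/3)/(2/7)] = 0.0514
D_KL(P||Q) = 0.1730 nats

D_KL(P||Q) = 0.1730 ≥ 0 ✓

This non-negativity is a fundamental property: relative entropy cannot be negative because it measures how different Q is from P.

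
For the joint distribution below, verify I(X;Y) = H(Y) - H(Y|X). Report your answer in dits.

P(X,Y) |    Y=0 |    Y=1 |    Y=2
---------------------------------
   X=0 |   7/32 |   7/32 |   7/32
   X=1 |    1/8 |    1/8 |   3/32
I(X;Y) = 0.0008 dits

Mutual information has multiple equivalent forms:
- I(X;Y) = H(X) - H(X|Y)
- I(X;Y) = H(Y) - H(Y|X)
- I(X;Y) = H(X) + H(Y) - H(X,Y)

Computing all quantities:
H(X) = 0.2795, H(Y) = 0.4767, H(X,Y) = 0.7553
H(X|Y) = 0.2786, H(Y|X) = 0.4758

Verification:
H(X) - H(X|Y) = 0.2795 - 0.2786 = 0.0008
H(Y) - H(Y|X) = 0.4767 - 0.4758 = 0.0008
H(X) + H(Y) - H(X,Y) = 0.2795 + 0.4767 - 0.7553 = 0.0008

All forms give I(X;Y) = 0.0008 dits. ✓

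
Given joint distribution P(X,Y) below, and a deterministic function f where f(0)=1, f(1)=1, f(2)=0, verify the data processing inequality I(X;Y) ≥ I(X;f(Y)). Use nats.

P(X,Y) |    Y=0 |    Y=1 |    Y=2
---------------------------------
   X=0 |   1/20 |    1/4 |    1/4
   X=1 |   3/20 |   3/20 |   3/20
I(X;Y) = 0.0464, I(X;f(Y)) = 0.0076, inequality holds: 0.0464 ≥ 0.0076

Data Processing Inequality: For any Markov chain X → Y → Z, we have I(X;Y) ≥ I(X;Z).

Here Z = f(Y) is a deterministic function of Y, forming X → Y → Z.

Original I(X;Y) = 0.0464 nats

After applying f:
P(X,Z) where Z=f(Y):
- P(X,Z=0) = P(X,Y=2)
- P(X,Z=1) = P(X,Y=0) + P(X,Y=1)

I(X;Z) = I(X;f(Y)) = 0.0076 nats

Verification: 0.0464 ≥ 0.0076 ✓

Information cannot be created by processing; the function f can only lose information about X.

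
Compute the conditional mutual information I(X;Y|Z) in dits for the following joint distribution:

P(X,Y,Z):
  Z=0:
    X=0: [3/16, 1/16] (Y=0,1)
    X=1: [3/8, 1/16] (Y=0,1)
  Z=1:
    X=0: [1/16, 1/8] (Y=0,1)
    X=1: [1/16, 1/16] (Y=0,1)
0.0045 dits

Conditional mutual information: I(X;Y|Z) = H(X|Z) + H(Y|Z) - H(X,Y|Z)

H(Z) = 0.2697
H(X,Z) = 0.5568 → H(X|Z) = 0.2871
H(Y,Z) = 0.5026 → H(Y|Z) = 0.2329
H(X,Y,Z) = 0.7852 → H(X,Y|Z) = 0.5155

I(X;Y|Z) = 0.2871 + 0.2329 - 0.5155 = 0.0045 dits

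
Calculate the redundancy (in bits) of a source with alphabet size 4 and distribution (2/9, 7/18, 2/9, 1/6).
0.0749 bits

Redundancy measures how far a source is from maximum entropy:
R = H_max - H(X)

Maximum entropy for 4 symbols: H_max = log_2(4) = 2.0000 bits
Actual entropy: H(X) = 1.9251 bits
Redundancy: R = 2.0000 - 1.9251 = 0.0749 bits

This redundancy represents potential for compression: the source could be compressed by 0.0749 bits per symbol.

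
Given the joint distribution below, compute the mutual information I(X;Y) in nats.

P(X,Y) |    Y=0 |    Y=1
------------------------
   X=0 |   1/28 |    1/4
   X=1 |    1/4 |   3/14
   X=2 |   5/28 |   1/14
0.1129 nats

Mutual information: I(X;Y) = H(X) + H(Y) - H(X,Y)

Marginals:
P(X) = (2/7, 13/28, 1/4), H(X) = 1.0607 nats
P(Y) = (13/28, 15/28), H(Y) = 0.6906 nats

Joint entropy: H(X,Y) = 1.6384 nats

I(X;Y) = 1.0607 + 0.6906 - 1.6384 = 0.1129 nats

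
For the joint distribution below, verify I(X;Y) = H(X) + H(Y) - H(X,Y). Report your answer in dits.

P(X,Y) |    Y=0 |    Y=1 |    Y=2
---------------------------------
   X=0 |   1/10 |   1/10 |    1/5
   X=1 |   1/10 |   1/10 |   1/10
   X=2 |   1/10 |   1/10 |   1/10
I(X;Y) = 0.0060 dits

Mutual information has multiple equivalent forms:
- I(X;Y) = H(X) - H(X|Y)
- I(X;Y) = H(Y) - H(Y|X)
- I(X;Y) = H(X) + H(Y) - H(X,Y)

Computing all quantities:
H(X) = 0.4729, H(Y) = 0.4729, H(X,Y) = 0.9398
H(X|Y) = 0.4669, H(Y|X) = 0.4669

Verification:
H(X) - H(X|Y) = 0.4729 - 0.4669 = 0.0060
H(Y) - H(Y|X) = 0.4729 - 0.4669 = 0.0060
H(X) + H(Y) - H(X,Y) = 0.4729 + 0.4729 - 0.9398 = 0.0060

All forms give I(X;Y) = 0.0060 dits. ✓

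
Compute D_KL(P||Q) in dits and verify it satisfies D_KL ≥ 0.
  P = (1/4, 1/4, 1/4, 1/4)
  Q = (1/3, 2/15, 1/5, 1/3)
0.0300 dits

KL divergence satisfies the Gibbs inequality: D_KL(P||Q) ≥ 0 for all distributions P, Q.

D_KL(P||Q) = Σ p(x) log(p(x)/q(x))
Term by term:
  x=0: 1/4 × log_10[(1/4)/(1/3)] = -0.0312
  x=1: 1/4 × log_10[(1/4)/(2/15)] = 0.0683
  x=2: 1/4 × log_10[(1/4)/(1/5)] = 0.0242
  x=3: 1/4 × log_10[(1/4)/(1/3)] = -0.0312
D_KL(P||Q) = 0.0300 dits

D_KL(P||Q) = 0.0300 ≥ 0 ✓

This non-negativity is a fundamental property: relative entropy cannot be negative because it measures how different Q is from P.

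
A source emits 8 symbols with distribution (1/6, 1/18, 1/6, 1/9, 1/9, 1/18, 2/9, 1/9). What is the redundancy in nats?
0.0944 nats

Redundancy measures how far a source is from maximum entropy:
R = H_max - H(X)

Maximum entropy for 8 symbols: H_max = log_e(8) = 2.0794 nats
Actual entropy: H(X) = 1.9851 nats
Redundancy: R = 2.0794 - 1.9851 = 0.0944 nats

This redundancy represents potential for compression: the source could be compressed by 0.0944 nats per symbol.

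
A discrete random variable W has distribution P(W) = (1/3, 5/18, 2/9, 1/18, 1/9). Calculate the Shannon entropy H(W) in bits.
2.1077 bits

Shannon entropy is H(X) = -Σ p(x) log p(x).

For P = (1/3, 5/18, 2/9, 1/18, 1/9):
H = -1/3 × log_2(1/3) -5/18 × log_2(5/18) -2/9 × log_2(2/9) -1/18 × log_2(1/18) -1/9 × log_2(1/9)
H = 2.1077 bits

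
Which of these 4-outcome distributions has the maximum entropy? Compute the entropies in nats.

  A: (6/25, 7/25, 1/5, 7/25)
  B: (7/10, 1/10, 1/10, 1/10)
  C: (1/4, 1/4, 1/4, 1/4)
C

For a discrete distribution over n outcomes, entropy is maximized by the uniform distribution.

Computing entropies:
H(A) = 1.3773 nats
H(B) = 0.9404 nats
H(C) = 1.3863 nats

The uniform distribution (where all probabilities equal 1/4) achieves the maximum entropy of log_e(4) = 1.3863 nats.

Distribution C has the highest entropy.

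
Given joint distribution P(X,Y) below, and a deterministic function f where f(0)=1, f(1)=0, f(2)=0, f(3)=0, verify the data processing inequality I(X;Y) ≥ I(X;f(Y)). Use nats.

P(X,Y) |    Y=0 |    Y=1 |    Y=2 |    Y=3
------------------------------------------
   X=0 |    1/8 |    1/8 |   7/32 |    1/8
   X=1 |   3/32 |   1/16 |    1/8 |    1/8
I(X;Y) = 0.0081, I(X;f(Y)) = 0.0003, inequality holds: 0.0081 ≥ 0.0003

Data Processing Inequality: For any Markov chain X → Y → Z, we have I(X;Y) ≥ I(X;Z).

Here Z = f(Y) is a deterministic function of Y, forming X → Y → Z.

Original I(X;Y) = 0.0081 nats

After applying f:
P(X,Z) where Z=f(Y):
- P(X,Z=0) = P(X,Y=1) + P(X,Y=2) + P(X,Y=3)
- P(X,Z=1) = P(X,Y=0)

I(X;Z) = I(X;f(Y)) = 0.0003 nats

Verification: 0.0081 ≥ 0.0003 ✓

Information cannot be created by processing; the function f can only lose information about X.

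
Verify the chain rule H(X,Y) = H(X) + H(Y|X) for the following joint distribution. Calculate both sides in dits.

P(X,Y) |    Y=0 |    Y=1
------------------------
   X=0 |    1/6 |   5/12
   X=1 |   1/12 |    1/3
H(X,Y) = 0.5371, H(X) = 0.2950, H(Y|X) = 0.2421 (all in dits)

Chain rule: H(X,Y) = H(X) + H(Y|X)

Left side — joint entropy directly:
H(X,Y) = -Σ p(x,y) log p(x,y) = 0.5371 dits

Right side — compute H(Y|X) from the conditional distributions:
P(X) = (7/12, 5/12), so H(X) = 0.2950 dits
H(Y|X) = Σ_x P(X=x) · H(Y|X=x):
  P(Y|X=0) = (2/7, 5/7), H(Y|X=0) = 0.2598, weight P(X=0) = 7/12
  P(Y|X=1) = (1/5, 4/5), H(Y|X=1) = 0.2173, weight P(X=1) = 5/12
H(Y|X) = 0.2421 dits

H(X) + H(Y|X) = 0.2950 + 0.2421 = 0.5371 dits

Both sides equal 0.5371 dits. ✓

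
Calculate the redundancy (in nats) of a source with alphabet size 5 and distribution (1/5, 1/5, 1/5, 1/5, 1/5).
0.0000 nats

Redundancy measures how far a source is from maximum entropy:
R = H_max - H(X)

Maximum entropy for 5 symbols: H_max = log_e(5) = 1.6094 nats
Actual entropy: H(X) = 1.6094 nats
Redundancy: R = 1.6094 - 1.6094 = 0.0000 nats

This redundancy represents potential for compression: the source could be compressed by 0.0000 nats per symbol.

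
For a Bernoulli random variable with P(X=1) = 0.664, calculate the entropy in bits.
0.9209 bits

The binary entropy function is:
H(p) = -p log(p) - (1-p) log(1-p)

H(0.664) = -0.664 × log_2(0.664) - 0.336 × log_2(0.336)
H(0.664) = 0.9209 bits

Note: Binary entropy is maximized at p=0.5 (H=1 bit) and minimized at p=0 or p=1 (H=0).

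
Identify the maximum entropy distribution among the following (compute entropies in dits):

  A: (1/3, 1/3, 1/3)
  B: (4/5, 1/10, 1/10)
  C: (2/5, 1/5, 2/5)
A

For a discrete distribution over n outcomes, entropy is maximized by the uniform distribution.

Computing entropies:
H(A) = 0.4771 dits
H(B) = 0.2775 dits
H(C) = 0.4581 dits

The uniform distribution (where all probabilities equal 1/3) achieves the maximum entropy of log_10(3) = 0.4771 dits.

Distribution A has the highest entropy.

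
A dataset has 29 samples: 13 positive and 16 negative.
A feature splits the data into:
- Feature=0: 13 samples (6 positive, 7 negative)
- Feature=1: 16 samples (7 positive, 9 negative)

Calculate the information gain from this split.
0.0004 bits

Information Gain = H(Y) - H(Y|Feature)

Before split:
P(positive) = 13/29 = 0.4483
H(Y) = 0.9923 bits

After split:
Feature=0: H = 0.9957 bits (weight = 13/29)
Feature=1: H = 0.9887 bits (weight = 16/29)
H(Y|Feature) = (13/29)×0.9957 + (16/29)×0.9887 = 0.9918 bits

Information Gain = 0.9923 - 0.9918 = 0.0004 bits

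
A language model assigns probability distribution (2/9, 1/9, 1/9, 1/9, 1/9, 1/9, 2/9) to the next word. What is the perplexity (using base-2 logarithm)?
6.6138

Perplexity is 2^H (or exp(H) for natural log).

First, H = -Σ p log p = 2.7255 bits
Perplexity = 2^2.7255 = 6.6138

Interpretation: The model's uncertainty is equivalent to choosing uniformly among 6.6 options.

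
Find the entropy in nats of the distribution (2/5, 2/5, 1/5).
1.0549 nats

Shannon entropy is H(X) = -Σ p(x) log p(x).

For P = (2/5, 2/5, 1/5):
H = -2/5 × log_e(2/5) -2/5 × log_e(2/5) -1/5 × log_e(1/5)
H = 1.0549 nats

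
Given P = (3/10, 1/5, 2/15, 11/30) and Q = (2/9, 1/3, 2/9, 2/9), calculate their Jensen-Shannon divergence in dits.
0.0112 dits

Jensen-Shannon divergence is:
JSD(P||Q) = 0.5 × D_KL(P||M) + 0.5 × D_KL(Q||M)
where M = 0.5 × (P + Q) is the mixture distribution.

M = 0.5 × (3/10, 1/5, 2/15, 11/30) + 0.5 × (2/9, 1/3, 2/9, 2/9) = (0.261111, 4/15, 0.177778, 0.294444)

D_KL(P||M) = 0.0114 dits
D_KL(Q||M) = 0.0111 dits

JSD(P||Q) = 0.5 × 0.0114 + 0.5 × 0.0111 = 0.0112 dits

Unlike KL divergence, JSD is symmetric and bounded: 0 ≤ JSD ≤ log(2).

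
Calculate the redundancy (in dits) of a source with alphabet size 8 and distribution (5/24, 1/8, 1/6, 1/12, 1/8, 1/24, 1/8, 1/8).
0.0325 dits

Redundancy measures how far a source is from maximum entropy:
R = H_max - H(X)

Maximum entropy for 8 symbols: H_max = log_10(8) = 0.9031 dits
Actual entropy: H(X) = 0.8706 dits
Redundancy: R = 0.9031 - 0.8706 = 0.0325 dits

This redundancy represents potential for compression: the source could be compressed by 0.0325 dits per symbol.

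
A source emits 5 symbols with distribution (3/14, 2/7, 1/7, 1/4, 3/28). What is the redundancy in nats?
0.0575 nats

Redundancy measures how far a source is from maximum entropy:
R = H_max - H(X)

Maximum entropy for 5 symbols: H_max = log_e(5) = 1.6094 nats
Actual entropy: H(X) = 1.5519 nats
Redundancy: R = 1.6094 - 1.5519 = 0.0575 nats

This redundancy represents potential for compression: the source could be compressed by 0.0575 nats per symbol.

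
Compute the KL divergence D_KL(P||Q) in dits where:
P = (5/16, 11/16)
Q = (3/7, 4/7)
0.0123 dits

KL divergence: D_KL(P||Q) = Σ p(x) log(p(x)/q(x))

Computing term by term:
  x=0: 5/16 × log_10[(5/16)/(3/7)] = 5/16 × -0.1372 = -0.0429
  x=1: 11/16 × log_10[(11/16)/(4/7)] = 11/16 × 0.0803 = 0.0552

D_KL(P||Q) = 0.0123 dits

Note: KL divergence is always non-negative and equals 0 iff P = Q.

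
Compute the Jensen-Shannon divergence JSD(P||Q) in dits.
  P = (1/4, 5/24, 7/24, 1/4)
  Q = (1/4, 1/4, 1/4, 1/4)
0.0008 dits

Jensen-Shannon divergence is:
JSD(P||Q) = 0.5 × D_KL(P||M) + 0.5 × D_KL(Q||M)
where M = 0.5 × (P + Q) is the mixture distribution.

M = 0.5 × (1/4, 5/24, 7/24, 1/4) + 0.5 × (1/4, 1/4, 1/4, 1/4) = (1/4, 0.229167, 0.270833, 1/4)

D_KL(P||M) = 0.0008 dits
D_KL(Q||M) = 0.0008 dits

JSD(P||Q) = 0.5 × 0.0008 + 0.5 × 0.0008 = 0.0008 dits

Unlike KL divergence, JSD is symmetric and bounded: 0 ≤ JSD ≤ log(2).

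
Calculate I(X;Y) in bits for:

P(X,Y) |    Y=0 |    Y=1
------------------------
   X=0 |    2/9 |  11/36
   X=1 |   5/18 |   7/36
0.0202 bits

Mutual information: I(X;Y) = H(X) + H(Y) - H(X,Y)

Marginals:
P(X) = (19/36, 17/36), H(X) = 0.9978 bits
P(Y) = (1/2, 1/2), H(Y) = 1.0000 bits

Joint entropy: H(X,Y) = 1.9776 bits

I(X;Y) = 0.9978 + 1.0000 - 1.9776 = 0.0202 bits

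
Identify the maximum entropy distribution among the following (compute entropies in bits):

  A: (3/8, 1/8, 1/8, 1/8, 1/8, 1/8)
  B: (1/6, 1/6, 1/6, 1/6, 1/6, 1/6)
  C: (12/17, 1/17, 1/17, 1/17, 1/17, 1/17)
B

For a discrete distribution over n outcomes, entropy is maximized by the uniform distribution.

Computing entropies:
H(A) = 2.4056 bits
H(B) = 2.5850 bits
H(C) = 1.5569 bits

The uniform distribution (where all probabilities equal 1/6) achieves the maximum entropy of log_2(6) = 2.5850 bits.

Distribution B has the highest entropy.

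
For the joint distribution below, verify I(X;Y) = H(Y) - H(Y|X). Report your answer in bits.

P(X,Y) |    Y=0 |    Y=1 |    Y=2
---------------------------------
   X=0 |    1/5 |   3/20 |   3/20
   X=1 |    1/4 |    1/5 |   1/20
I(X;Y) = 0.0469 bits

Mutual information has multiple equivalent forms:
- I(X;Y) = H(X) - H(X|Y)
- I(X;Y) = H(Y) - H(Y|X)
- I(X;Y) = H(X) + H(Y) - H(X,Y)

Computing all quantities:
H(X) = 1.0000, H(Y) = 1.5129, H(X,Y) = 2.4660
H(X|Y) = 0.9531, H(Y|X) = 1.4660

Verification:
H(X) - H(X|Y) = 1.0000 - 0.9531 = 0.0469
H(Y) - H(Y|X) = 1.5129 - 1.4660 = 0.0469
H(X) + H(Y) - H(X,Y) = 1.0000 + 1.5129 - 2.4660 = 0.0469

All forms give I(X;Y) = 0.0469 bits. ✓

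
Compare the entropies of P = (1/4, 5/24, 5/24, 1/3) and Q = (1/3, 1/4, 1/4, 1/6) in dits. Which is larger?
P

Computing entropies in dits:
H(P) = 0.5934
H(Q) = 0.5898

Distribution P has higher entropy.

Intuition: The distribution closer to uniform (more spread out) has higher entropy.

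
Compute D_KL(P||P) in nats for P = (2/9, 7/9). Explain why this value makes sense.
0.0000 nats

KL divergence satisfies the Gibbs inequality: D_KL(P||Q) ≥ 0 for all distributions P, Q.

D_KL(P||Q) = Σ p(x) log(p(x)/q(x))
Each term is p(x) × log_e(p(x)/p(x)) = p(x) × log_e(1) = 0, so the sum is 0.
D_KL(P||Q) = 0.0000 nats

When P = Q, the KL divergence is exactly 0, as there is no 'divergence' between identical distributions.

This non-negativity is a fundamental property: relative entropy cannot be negative because it measures how different Q is from P.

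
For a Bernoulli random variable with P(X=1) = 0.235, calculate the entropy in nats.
0.5452 nats

The binary entropy function is:
H(p) = -p log(p) - (1-p) log(1-p)

H(0.235) = -0.235 × log_e(0.235) - 0.765 × log_e(0.765)
H(0.235) = 0.5452 nats

Note: Binary entropy is maximized at p=0.5 (H=1 bit) and minimized at p=0 or p=1 (H=0).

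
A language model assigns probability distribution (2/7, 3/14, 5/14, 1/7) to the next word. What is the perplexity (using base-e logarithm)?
3.7952

Perplexity is e^H (or exp(H) for natural log).

First, H = -Σ p log p = 1.3337 nats
Perplexity = e^1.3337 = 3.7952

Interpretation: The model's uncertainty is equivalent to choosing uniformly among 3.8 options.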